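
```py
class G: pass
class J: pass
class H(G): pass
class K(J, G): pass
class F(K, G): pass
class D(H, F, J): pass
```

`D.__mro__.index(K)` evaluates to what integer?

3

L[D] = D + merge(L[H], L[F], L[J], [H F J])
  take H:  [H G object] + [F K J G object] + [J object] + [H F J]
  take F:  [G object] + [F K J G object] + [J object] + [F J]
  take K:  [G object] + [K J G object] + [J object] + [J]
  take J:  [G object] + [J G object] + [J object] + [J]
  take G:  [G object] + [G object] + [object]
  take object:  [object] + [object] + [object]
MRO: D H F K J G object
K sits at index 3.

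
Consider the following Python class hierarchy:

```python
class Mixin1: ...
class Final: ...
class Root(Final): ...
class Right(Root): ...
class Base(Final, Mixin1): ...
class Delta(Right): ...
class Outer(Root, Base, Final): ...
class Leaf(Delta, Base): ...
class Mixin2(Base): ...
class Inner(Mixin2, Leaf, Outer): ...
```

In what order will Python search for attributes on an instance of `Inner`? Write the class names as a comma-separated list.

L[Inner] = Inner + merge(L[Mixin2], L[Leaf], L[Outer], [Mixin2 Leaf Outer])
  take Mixin2:  [Mixin2 Base Final Mixin1 object] + [Leaf Delta Right Root Base Final Mixin1 object] + [Outer Root Base Final Mixin1 object] + [Mixin2 Leaf Outer]
  take Leaf:  [Base Final Mixin1 object] + [Leaf Delta Right Root Base Final Mixin1 object] + [Outer Root Base Final Mixin1 object] + [Leaf Outer]
  take Delta:  [Base Final Mixin1 object] + [Delta Right Root Base Final Mixin1 object] + [Outer Root Base Final Mixin1 object] + [Outer]
  take Right:  [Base Final Mixin1 object] + [Right Root Base Final Mixin1 object] + [Outer Root Base Final Mixin1 object] + [Outer]
  take Outer:  [Base Final Mixin1 object] + [Root Base Final Mixin1 object] + [Outer Root Base Final Mixin1 object] + [Outer]
  take Root:  [Base Final Mixin1 object] + [Root Base Final Mixin1 object] + [Root Base Final Mixin1 object]
  take Base:  [Base Final Mixin1 object] + [Base Final Mixin1 object] + [Base Final Mixin1 object]
  take Final:  [Final Mixin1 object] + [Final Mixin1 object] + [Final Mixin1 object]
  take Mixin1:  [Mixin1 object] + [Mixin1 object] + [Mixin1 object]
  take object:  [object] + [object] + [object]

Inner, Mixin2, Leaf, Delta, Right, Outer, Root, Base, Final, Mixin1, object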